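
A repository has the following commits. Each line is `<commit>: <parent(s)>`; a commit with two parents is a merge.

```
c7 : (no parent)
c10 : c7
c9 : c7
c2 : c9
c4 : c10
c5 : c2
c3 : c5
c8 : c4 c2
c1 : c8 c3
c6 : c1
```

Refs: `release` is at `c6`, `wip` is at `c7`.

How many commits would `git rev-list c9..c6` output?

Reachable from c6: {c1, c10, c2, c3, c4, c5, c6, c7, c8, c9}.
Reachable from c9: {c7, c9}.
In c6's history but not c9's: {c1, c10, c2, c3, c4, c5, c6, c8} — 8 commits.

8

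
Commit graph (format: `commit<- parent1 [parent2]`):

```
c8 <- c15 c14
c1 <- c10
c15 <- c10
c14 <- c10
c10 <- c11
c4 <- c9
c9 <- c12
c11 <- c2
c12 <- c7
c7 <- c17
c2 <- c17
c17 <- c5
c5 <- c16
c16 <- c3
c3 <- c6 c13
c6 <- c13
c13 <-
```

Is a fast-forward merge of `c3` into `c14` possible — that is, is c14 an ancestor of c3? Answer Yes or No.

A fast-forward from c14 to c3 is possible iff c14 is an ancestor of c3.
Ancestors of c3: {c13, c3, c6}.
c14 is not among them, so fast-forward is not possible.

No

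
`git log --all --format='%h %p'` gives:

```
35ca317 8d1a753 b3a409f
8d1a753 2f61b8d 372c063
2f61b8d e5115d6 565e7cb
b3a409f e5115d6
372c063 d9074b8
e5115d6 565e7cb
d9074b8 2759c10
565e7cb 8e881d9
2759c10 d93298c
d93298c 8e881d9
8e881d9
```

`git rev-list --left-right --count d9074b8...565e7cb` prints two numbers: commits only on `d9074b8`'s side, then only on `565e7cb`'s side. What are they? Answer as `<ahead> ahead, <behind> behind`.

Reachable from d9074b8: {2759c10, 8e881d9, d9074b8, d93298c}.
Reachable from 565e7cb: {565e7cb, 8e881d9}.
Only in d9074b8's history (ahead): {2759c10, d9074b8, d93298c} — 3.
Only in 565e7cb's history (behind): {565e7cb} — 1.

3 ahead, 1 behind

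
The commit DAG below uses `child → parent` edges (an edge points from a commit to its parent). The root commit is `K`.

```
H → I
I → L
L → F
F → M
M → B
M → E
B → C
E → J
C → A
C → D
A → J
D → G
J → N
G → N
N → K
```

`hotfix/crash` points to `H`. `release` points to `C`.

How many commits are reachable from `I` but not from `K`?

Reachable from I: {A, B, C, D, E, F, G, I, J, K, L, M, N}.
Reachable from K: {K}.
In I's history but not K's: {A, B, C, D, E, F, G, I, J, L, M, N} — 12 commits.

12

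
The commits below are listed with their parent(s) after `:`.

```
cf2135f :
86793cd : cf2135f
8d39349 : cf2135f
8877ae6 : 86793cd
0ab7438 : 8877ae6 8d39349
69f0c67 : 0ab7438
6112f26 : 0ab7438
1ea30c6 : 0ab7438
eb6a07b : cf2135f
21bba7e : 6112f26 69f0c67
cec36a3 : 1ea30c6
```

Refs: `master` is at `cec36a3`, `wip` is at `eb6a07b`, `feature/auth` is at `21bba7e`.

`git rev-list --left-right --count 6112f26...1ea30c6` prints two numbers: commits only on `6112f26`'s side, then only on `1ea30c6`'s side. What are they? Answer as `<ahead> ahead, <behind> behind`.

Reachable from 6112f26: {0ab7438, 6112f26, 86793cd, 8877ae6, 8d39349, cf2135f}.
Reachable from 1ea30c6: {0ab7438, 1ea30c6, 86793cd, 8877ae6, 8d39349, cf2135f}.
Only in 6112f26's history (ahead): {6112f26} — 1.
Only in 1ea30c6's history (behind): {1ea30c6} — 1.

1 ahead, 1 behind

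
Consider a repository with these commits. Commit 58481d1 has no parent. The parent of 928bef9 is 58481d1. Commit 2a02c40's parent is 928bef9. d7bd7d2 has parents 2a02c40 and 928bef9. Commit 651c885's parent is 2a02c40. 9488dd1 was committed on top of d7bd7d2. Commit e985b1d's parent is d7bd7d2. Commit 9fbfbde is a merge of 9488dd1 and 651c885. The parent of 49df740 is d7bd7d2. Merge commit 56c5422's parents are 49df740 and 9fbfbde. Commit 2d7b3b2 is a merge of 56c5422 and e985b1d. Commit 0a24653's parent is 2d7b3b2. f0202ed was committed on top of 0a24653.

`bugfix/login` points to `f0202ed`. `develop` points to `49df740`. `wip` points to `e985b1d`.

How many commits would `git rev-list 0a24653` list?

Walking parent pointers from 0a24653: reachable set = {0a24653, 2a02c40, 2d7b3b2, 49df740, 56c5422, 58481d1, 651c885, 928bef9, 9488dd1, 9fbfbde, d7bd7d2, e985b1d}.
That is 12 commits.

12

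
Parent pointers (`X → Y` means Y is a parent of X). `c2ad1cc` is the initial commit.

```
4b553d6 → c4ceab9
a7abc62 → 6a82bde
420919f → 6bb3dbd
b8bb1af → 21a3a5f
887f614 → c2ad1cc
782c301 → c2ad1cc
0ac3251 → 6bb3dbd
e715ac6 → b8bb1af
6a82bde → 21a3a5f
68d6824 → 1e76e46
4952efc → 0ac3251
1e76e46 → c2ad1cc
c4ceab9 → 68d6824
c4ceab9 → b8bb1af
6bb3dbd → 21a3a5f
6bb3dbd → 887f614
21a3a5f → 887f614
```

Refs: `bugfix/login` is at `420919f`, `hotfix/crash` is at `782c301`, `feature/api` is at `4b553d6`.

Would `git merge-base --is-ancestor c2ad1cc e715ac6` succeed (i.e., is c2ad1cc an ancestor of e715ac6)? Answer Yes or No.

Ancestors of e715ac6 (commits reachable by following parents): {21a3a5f, 887f614, b8bb1af, c2ad1cc, e715ac6}.
c2ad1cc is in that set, so it is an ancestor of e715ac6.

Yes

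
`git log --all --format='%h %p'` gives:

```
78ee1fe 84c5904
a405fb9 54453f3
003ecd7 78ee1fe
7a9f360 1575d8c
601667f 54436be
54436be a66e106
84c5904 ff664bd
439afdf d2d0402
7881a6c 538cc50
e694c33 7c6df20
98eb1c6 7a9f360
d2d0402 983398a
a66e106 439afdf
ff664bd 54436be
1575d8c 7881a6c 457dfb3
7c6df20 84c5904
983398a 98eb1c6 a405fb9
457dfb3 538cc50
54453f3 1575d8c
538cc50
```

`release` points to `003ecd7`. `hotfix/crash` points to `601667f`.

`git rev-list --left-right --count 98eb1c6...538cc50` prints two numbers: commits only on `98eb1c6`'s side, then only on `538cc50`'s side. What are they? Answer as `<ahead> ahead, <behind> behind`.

Reachable from 98eb1c6: {1575d8c, 457dfb3, 538cc50, 7881a6c, 7a9f360, 98eb1c6}.
Reachable from 538cc50: {538cc50}.
Only in 98eb1c6's history (ahead): {1575d8c, 457dfb3, 7881a6c, 7a9f360, 98eb1c6} — 5.
Only in 538cc50's history (behind): {} — 0.

5 ahead, 0 behind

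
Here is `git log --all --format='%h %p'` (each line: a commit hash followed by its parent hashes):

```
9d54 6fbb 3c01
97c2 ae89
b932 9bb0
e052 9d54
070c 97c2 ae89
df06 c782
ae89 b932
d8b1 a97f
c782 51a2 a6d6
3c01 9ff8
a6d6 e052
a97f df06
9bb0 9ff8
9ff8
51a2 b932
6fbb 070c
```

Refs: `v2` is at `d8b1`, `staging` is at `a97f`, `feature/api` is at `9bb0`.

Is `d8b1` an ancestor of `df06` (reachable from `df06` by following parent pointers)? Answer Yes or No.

No

Ancestors of df06: {070c, 3c01, 51a2, 6fbb, 97c2, 9bb0, 9d54, 9ff8, a6d6, ae89, b932, c782, df06, e052}.
d8b1 is not in that set, so it is not an ancestor of df06.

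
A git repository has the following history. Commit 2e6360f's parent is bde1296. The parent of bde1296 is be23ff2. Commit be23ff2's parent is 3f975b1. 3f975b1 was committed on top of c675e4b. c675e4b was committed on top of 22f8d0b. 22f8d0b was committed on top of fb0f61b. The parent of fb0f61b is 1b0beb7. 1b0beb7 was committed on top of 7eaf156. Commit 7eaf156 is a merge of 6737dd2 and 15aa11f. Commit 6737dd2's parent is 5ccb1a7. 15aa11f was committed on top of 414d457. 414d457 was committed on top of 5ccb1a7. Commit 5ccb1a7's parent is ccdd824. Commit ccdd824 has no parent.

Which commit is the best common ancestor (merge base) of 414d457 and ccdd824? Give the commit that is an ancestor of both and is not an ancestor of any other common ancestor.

Ancestors of 414d457: {414d457, 5ccb1a7, ccdd824}.
Ancestors of ccdd824: {ccdd824}.
Common ancestors: {ccdd824}.
The only common ancestor is ccdd824, so it is the merge base.

ccdd824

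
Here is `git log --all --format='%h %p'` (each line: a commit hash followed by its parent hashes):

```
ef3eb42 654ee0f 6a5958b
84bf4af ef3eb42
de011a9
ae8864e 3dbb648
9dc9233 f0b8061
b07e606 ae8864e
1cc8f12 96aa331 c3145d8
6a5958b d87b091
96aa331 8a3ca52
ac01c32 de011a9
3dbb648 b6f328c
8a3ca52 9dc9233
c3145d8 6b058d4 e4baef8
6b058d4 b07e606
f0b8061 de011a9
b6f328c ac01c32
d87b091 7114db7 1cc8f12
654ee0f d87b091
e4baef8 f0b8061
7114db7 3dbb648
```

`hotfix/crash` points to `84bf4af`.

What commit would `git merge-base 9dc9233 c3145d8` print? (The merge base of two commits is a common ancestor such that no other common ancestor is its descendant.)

Ancestors of 9dc9233: {9dc9233, de011a9, f0b8061}.
Ancestors of c3145d8: {3dbb648, 6b058d4, ac01c32, ae8864e, b07e606, b6f328c, c3145d8, de011a9, e4baef8, f0b8061}.
Common ancestors: {de011a9, f0b8061}.
Among these, f0b8061 is not an ancestor of any other common ancestor — it is the merge base.

f0b8061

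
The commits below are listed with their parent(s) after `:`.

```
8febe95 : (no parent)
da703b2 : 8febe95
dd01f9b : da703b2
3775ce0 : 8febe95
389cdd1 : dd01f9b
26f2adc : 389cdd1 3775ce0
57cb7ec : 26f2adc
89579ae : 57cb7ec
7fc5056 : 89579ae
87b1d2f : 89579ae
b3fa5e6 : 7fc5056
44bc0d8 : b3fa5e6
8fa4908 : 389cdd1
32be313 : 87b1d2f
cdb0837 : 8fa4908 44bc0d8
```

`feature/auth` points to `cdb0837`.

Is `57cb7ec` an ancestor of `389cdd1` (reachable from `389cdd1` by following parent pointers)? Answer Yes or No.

No

Ancestors of 389cdd1: {389cdd1, 8febe95, da703b2, dd01f9b}.
57cb7ec is not in that set, so it is not an ancestor of 389cdd1.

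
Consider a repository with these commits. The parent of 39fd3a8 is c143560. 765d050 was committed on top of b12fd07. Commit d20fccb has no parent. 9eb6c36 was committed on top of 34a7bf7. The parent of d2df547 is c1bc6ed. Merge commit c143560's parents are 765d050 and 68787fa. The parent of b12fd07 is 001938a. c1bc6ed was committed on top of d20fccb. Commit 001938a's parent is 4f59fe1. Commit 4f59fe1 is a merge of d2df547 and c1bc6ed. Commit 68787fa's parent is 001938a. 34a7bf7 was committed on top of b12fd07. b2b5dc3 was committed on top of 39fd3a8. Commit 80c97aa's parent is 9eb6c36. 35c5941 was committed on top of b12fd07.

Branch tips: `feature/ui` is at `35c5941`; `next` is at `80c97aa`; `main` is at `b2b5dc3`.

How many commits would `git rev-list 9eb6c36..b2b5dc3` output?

5

Reachable from b2b5dc3: {001938a, 39fd3a8, 4f59fe1, 68787fa, 765d050, b12fd07, b2b5dc3, c143560, c1bc6ed, d20fccb, d2df547}.
Reachable from 9eb6c36: {001938a, 34a7bf7, 4f59fe1, 9eb6c36, b12fd07, c1bc6ed, d20fccb, d2df547}.
In b2b5dc3's history but not 9eb6c36's: {39fd3a8, 68787fa, 765d050, b2b5dc3, c143560} — 5 commits.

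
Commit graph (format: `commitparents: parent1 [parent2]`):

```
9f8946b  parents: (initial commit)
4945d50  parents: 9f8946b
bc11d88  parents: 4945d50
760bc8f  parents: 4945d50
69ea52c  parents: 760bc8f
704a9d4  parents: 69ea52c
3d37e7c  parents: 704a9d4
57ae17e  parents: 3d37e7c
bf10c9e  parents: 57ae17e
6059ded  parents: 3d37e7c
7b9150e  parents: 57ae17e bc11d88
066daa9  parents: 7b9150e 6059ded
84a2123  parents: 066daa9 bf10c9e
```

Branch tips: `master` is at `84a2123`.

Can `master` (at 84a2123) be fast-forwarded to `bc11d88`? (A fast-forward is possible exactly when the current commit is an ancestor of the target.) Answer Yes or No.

A fast-forward from 84a2123 to bc11d88 is possible iff 84a2123 is an ancestor of bc11d88.
Ancestors of bc11d88: {4945d50, 9f8946b, bc11d88}.
84a2123 is not among them, so fast-forward is not possible.

No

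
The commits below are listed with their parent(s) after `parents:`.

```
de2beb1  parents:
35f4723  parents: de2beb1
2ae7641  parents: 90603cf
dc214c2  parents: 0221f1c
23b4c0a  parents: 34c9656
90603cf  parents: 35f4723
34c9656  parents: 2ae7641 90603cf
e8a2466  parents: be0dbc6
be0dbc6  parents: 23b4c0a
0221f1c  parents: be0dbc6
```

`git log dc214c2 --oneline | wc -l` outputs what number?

9

Walking parent pointers from dc214c2: reachable set = {0221f1c, 23b4c0a, 2ae7641, 34c9656, 35f4723, 90603cf, be0dbc6, dc214c2, de2beb1}.
That is 9 commits.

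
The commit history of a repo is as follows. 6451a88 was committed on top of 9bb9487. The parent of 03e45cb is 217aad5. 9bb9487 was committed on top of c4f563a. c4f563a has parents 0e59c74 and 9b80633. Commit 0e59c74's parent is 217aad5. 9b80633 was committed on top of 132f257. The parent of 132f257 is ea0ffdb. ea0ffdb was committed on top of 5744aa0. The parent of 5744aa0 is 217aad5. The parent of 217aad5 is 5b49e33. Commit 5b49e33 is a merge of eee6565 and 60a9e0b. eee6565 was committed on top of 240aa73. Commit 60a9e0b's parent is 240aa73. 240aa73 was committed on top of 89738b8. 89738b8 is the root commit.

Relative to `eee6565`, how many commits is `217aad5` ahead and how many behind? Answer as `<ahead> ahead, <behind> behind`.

3 ahead, 0 behind

Reachable from 217aad5: {217aad5, 240aa73, 5b49e33, 60a9e0b, 89738b8, eee6565}.
Reachable from eee6565: {240aa73, 89738b8, eee6565}.
Only in 217aad5's history (ahead): {217aad5, 5b49e33, 60a9e0b} — 3.
Only in eee6565's history (behind): {} — 0.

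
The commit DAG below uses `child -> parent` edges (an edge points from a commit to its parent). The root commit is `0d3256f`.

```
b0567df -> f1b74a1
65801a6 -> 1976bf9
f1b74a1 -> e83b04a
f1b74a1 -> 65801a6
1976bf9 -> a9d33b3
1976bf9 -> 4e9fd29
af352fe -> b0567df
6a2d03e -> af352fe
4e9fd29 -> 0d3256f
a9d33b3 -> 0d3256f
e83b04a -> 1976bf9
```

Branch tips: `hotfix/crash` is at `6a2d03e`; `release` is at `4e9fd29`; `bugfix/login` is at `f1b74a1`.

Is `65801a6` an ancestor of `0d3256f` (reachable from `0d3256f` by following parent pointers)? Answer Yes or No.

No

Ancestors of 0d3256f: {0d3256f}.
65801a6 is not in that set, so it is not an ancestor of 0d3256f.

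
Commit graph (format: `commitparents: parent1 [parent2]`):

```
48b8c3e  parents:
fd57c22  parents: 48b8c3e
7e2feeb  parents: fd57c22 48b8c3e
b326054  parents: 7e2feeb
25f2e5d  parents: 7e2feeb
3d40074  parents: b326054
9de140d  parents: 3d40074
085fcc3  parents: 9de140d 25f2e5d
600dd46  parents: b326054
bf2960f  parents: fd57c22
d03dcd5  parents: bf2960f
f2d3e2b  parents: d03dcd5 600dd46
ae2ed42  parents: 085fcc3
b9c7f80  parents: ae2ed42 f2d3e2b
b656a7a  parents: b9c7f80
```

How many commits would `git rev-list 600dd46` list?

5

Walking parent pointers from 600dd46: reachable set = {48b8c3e, 600dd46, 7e2feeb, b326054, fd57c22}.
That is 5 commits.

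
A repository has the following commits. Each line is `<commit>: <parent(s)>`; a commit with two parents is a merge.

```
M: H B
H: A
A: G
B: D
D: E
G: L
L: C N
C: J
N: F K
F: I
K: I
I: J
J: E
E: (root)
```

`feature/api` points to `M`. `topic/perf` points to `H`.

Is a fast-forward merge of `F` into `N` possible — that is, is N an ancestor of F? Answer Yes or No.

A fast-forward from N to F is possible iff N is an ancestor of F.
Ancestors of F: {E, F, I, J}.
N is not among them, so fast-forward is not possible.

No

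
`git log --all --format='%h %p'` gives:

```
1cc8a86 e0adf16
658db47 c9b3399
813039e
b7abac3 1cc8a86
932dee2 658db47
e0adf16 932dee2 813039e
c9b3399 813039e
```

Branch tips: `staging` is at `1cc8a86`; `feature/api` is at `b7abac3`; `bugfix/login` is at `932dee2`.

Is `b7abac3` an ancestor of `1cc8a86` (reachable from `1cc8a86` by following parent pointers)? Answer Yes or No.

No

Ancestors of 1cc8a86: {1cc8a86, 658db47, 813039e, 932dee2, c9b3399, e0adf16}.
b7abac3 is not in that set, so it is not an ancestor of 1cc8a86.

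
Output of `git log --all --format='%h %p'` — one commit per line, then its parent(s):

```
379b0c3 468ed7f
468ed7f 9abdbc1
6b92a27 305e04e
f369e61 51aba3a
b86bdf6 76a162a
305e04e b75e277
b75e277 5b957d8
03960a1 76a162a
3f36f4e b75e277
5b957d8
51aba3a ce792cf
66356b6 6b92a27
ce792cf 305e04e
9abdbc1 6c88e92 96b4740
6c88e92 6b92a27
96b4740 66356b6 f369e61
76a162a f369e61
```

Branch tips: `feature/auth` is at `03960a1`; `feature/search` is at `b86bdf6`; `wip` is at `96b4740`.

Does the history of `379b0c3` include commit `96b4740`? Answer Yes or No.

Ancestors of 379b0c3 (commits reachable by following parents): {305e04e, 379b0c3, 468ed7f, 51aba3a, 5b957d8, 66356b6, 6b92a27, 6c88e92, 96b4740, 9abdbc1, b75e277, ce792cf, f369e61}.
96b4740 is in that set, so it is an ancestor of 379b0c3.

Yes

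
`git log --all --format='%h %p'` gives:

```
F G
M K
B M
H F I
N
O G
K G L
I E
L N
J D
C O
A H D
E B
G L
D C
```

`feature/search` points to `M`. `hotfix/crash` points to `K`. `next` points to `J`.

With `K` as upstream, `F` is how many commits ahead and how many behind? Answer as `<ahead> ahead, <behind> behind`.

Reachable from F: {F, G, L, N}.
Reachable from K: {G, K, L, N}.
Only in F's history (ahead): {F} — 1.
Only in K's history (behind): {K} — 1.

1 ahead, 1 behind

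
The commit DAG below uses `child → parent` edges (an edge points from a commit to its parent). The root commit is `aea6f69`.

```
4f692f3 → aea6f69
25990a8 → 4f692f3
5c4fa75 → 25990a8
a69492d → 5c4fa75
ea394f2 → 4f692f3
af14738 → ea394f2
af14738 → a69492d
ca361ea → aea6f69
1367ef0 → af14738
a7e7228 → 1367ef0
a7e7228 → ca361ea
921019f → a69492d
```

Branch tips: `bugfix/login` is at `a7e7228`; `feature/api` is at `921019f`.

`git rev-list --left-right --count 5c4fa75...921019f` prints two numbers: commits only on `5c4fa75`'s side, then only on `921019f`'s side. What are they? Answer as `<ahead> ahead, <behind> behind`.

0 ahead, 2 behind

Reachable from 5c4fa75: {25990a8, 4f692f3, 5c4fa75, aea6f69}.
Reachable from 921019f: {25990a8, 4f692f3, 5c4fa75, 921019f, a69492d, aea6f69}.
Only in 5c4fa75's history (ahead): {} — 0.
Only in 921019f's history (behind): {921019f, a69492d} — 2.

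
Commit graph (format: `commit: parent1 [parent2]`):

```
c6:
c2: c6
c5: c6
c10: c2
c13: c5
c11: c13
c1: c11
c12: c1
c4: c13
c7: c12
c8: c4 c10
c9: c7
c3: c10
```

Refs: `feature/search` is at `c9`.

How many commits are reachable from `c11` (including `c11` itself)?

4

Walking parent pointers from c11: reachable set = {c11, c13, c5, c6}.
That is 4 commits.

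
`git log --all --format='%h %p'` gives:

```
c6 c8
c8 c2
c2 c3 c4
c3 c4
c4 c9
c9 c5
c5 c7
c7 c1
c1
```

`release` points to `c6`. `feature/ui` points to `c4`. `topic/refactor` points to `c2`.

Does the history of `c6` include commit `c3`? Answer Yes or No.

Ancestors of c6 (commits reachable by following parents): {c1, c2, c3, c4, c5, c6, c7, c8, c9}.
c3 is in that set, so it is an ancestor of c6.

Yes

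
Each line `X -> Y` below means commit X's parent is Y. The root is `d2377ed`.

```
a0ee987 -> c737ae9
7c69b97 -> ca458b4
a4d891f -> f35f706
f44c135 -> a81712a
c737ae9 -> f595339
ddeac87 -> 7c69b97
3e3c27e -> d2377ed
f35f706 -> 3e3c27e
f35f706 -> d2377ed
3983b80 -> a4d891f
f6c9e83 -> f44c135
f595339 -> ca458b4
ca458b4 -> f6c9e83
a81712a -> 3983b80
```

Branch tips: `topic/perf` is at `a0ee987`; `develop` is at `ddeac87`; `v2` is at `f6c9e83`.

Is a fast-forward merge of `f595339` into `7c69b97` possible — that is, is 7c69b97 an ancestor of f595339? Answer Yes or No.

A fast-forward from 7c69b97 to f595339 is possible iff 7c69b97 is an ancestor of f595339.
Ancestors of f595339: {3983b80, 3e3c27e, a4d891f, a81712a, ca458b4, d2377ed, f35f706, f44c135, f595339, f6c9e83}.
7c69b97 is not among them, so fast-forward is not possible.

No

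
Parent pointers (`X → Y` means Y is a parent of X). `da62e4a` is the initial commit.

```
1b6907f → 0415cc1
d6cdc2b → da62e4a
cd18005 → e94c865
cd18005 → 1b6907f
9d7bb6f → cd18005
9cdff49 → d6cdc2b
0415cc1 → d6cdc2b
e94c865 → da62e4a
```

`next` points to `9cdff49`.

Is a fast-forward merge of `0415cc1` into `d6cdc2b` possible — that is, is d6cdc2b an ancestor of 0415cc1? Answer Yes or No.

A fast-forward from d6cdc2b to 0415cc1 is possible iff d6cdc2b is an ancestor of 0415cc1.
Ancestors of 0415cc1: {0415cc1, d6cdc2b, da62e4a}.
d6cdc2b is among them, so fast-forward is possible.

Yes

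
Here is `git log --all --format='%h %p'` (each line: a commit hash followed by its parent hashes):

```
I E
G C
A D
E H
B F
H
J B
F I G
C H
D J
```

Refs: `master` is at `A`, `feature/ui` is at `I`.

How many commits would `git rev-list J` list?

8

Walking parent pointers from J: reachable set = {B, C, E, F, G, H, I, J}.
That is 8 commits.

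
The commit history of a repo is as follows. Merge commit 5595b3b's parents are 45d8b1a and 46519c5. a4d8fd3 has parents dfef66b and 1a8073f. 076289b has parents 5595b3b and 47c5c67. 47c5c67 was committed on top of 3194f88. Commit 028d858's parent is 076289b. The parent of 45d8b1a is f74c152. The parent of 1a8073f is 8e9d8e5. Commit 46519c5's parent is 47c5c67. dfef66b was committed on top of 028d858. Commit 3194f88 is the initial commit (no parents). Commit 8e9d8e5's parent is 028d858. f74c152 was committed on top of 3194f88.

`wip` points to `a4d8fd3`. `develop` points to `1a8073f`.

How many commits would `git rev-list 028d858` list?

Walking parent pointers from 028d858: reachable set = {028d858, 076289b, 3194f88, 45d8b1a, 46519c5, 47c5c67, 5595b3b, f74c152}.
That is 8 commits.

8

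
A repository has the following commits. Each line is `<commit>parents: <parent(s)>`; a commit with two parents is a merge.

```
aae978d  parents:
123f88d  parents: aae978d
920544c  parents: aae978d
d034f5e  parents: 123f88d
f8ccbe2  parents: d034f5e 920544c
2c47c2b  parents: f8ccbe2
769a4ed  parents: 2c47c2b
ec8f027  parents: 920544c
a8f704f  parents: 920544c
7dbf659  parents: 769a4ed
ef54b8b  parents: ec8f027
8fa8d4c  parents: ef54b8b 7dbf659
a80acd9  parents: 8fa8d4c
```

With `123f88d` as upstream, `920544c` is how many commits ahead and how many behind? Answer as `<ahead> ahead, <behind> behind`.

1 ahead, 1 behind

Reachable from 920544c: {920544c, aae978d}.
Reachable from 123f88d: {123f88d, aae978d}.
Only in 920544c's history (ahead): {920544c} — 1.
Only in 123f88d's history (behind): {123f88d} — 1.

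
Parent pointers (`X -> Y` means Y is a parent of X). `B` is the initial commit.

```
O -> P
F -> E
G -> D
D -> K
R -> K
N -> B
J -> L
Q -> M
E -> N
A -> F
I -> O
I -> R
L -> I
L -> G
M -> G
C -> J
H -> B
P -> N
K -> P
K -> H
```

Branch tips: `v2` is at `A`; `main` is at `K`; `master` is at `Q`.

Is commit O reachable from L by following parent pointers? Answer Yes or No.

Yes

Ancestors of L (commits reachable by following parents): {B, D, G, H, I, K, L, N, O, P, R}.
O is in that set, so it is an ancestor of L.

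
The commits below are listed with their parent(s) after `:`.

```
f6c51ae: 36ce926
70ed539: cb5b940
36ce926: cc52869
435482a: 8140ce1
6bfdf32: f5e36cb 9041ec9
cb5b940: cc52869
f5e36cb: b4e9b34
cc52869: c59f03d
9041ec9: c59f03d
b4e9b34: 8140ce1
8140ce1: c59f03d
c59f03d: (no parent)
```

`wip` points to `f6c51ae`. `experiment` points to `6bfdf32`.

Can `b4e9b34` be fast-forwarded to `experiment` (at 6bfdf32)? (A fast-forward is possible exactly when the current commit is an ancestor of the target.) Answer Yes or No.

A fast-forward from b4e9b34 to 6bfdf32 is possible iff b4e9b34 is an ancestor of 6bfdf32.
Ancestors of 6bfdf32: {6bfdf32, 8140ce1, 9041ec9, b4e9b34, c59f03d, f5e36cb}.
b4e9b34 is among them, so fast-forward is possible.

Yes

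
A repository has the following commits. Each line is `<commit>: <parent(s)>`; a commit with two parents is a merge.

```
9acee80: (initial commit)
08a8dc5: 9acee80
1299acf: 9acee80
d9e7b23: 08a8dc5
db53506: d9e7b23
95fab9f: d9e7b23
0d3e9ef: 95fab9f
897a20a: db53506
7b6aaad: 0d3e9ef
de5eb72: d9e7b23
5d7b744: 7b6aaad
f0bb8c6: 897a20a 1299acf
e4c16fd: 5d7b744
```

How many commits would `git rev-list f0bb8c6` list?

7

Walking parent pointers from f0bb8c6: reachable set = {08a8dc5, 1299acf, 897a20a, 9acee80, d9e7b23, db53506, f0bb8c6}.
That is 7 commits.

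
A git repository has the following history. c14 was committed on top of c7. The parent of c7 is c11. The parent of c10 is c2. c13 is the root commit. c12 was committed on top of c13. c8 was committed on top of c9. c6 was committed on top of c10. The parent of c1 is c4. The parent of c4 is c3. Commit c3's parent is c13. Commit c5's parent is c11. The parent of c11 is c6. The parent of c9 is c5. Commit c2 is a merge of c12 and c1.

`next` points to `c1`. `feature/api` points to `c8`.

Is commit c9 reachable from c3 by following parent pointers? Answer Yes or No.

No

Ancestors of c3: {c13, c3}.
c9 is not in that set, so it is not an ancestor of c3.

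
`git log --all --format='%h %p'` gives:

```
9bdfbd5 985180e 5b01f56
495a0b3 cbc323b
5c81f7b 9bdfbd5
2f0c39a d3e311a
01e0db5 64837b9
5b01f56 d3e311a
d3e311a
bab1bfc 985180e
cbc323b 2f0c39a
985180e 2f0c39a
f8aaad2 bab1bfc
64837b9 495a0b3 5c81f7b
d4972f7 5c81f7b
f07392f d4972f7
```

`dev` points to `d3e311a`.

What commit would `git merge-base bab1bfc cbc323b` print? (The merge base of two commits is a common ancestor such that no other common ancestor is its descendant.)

2f0c39a

Ancestors of bab1bfc: {2f0c39a, 985180e, bab1bfc, d3e311a}.
Ancestors of cbc323b: {2f0c39a, cbc323b, d3e311a}.
Common ancestors: {2f0c39a, d3e311a}.
Among these, 2f0c39a is not an ancestor of any other common ancestor — it is the merge base.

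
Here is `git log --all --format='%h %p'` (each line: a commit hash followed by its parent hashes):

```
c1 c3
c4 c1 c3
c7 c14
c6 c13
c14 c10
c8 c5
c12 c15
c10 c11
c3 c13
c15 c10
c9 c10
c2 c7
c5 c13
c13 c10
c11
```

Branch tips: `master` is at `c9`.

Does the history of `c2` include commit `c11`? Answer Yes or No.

Yes

Ancestors of c2 (commits reachable by following parents): {c10, c11, c14, c2, c7}.
c11 is in that set, so it is an ancestor of c2.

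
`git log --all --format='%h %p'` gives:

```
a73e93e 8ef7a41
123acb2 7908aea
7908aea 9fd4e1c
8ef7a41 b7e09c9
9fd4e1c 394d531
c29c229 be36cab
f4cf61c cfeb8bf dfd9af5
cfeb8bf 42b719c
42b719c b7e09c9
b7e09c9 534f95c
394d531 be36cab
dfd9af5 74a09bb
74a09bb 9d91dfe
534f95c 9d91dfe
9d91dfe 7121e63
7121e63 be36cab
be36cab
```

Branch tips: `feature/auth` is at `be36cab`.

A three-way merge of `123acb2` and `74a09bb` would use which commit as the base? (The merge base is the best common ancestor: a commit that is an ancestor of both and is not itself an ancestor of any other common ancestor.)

be36cab

Ancestors of 123acb2: {123acb2, 394d531, 7908aea, 9fd4e1c, be36cab}.
Ancestors of 74a09bb: {7121e63, 74a09bb, 9d91dfe, be36cab}.
Common ancestors: {be36cab}.
The only common ancestor is be36cab, so it is the merge base.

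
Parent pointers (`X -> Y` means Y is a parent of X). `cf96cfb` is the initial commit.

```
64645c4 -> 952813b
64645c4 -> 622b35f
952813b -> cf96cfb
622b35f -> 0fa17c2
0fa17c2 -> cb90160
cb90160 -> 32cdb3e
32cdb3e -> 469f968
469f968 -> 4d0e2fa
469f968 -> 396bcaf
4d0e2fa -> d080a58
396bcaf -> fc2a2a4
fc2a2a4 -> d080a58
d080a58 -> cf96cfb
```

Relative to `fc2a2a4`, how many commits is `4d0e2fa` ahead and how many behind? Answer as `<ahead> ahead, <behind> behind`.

1 ahead, 1 behind

Reachable from 4d0e2fa: {4d0e2fa, cf96cfb, d080a58}.
Reachable from fc2a2a4: {cf96cfb, d080a58, fc2a2a4}.
Only in 4d0e2fa's history (ahead): {4d0e2fa} — 1.
Only in fc2a2a4's history (behind): {fc2a2a4} — 1.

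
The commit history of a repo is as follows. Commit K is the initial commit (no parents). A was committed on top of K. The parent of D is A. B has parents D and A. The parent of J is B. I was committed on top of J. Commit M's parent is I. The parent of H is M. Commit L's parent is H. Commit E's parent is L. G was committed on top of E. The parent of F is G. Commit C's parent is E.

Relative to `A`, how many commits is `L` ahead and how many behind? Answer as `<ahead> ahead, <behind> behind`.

Reachable from L: {A, B, D, H, I, J, K, L, M}.
Reachable from A: {A, K}.
Only in L's history (ahead): {B, D, H, I, J, L, M} — 7.
Only in A's history (behind): {} — 0.

7 ahead, 0 behind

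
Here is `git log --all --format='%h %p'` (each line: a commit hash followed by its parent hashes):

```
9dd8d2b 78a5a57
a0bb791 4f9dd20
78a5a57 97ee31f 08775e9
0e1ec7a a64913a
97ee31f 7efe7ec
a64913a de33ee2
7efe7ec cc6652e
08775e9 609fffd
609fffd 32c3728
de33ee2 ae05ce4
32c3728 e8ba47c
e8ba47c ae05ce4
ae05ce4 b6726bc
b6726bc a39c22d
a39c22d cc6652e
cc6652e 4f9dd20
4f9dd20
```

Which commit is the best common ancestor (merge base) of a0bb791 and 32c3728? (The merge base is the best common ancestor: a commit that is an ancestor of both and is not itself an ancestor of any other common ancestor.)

Ancestors of a0bb791: {4f9dd20, a0bb791}.
Ancestors of 32c3728: {32c3728, 4f9dd20, a39c22d, ae05ce4, b6726bc, cc6652e, e8ba47c}.
Common ancestors: {4f9dd20}.
The only common ancestor is 4f9dd20, so it is the merge base.

4f9dd20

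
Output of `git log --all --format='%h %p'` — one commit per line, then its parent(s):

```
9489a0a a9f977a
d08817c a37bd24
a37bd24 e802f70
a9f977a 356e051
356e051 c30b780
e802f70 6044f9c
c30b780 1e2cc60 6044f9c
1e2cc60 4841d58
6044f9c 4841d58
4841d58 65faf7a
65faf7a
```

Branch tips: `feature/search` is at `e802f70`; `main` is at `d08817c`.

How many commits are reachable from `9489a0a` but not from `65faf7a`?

7

Reachable from 9489a0a: {1e2cc60, 356e051, 4841d58, 6044f9c, 65faf7a, 9489a0a, a9f977a, c30b780}.
Reachable from 65faf7a: {65faf7a}.
In 9489a0a's history but not 65faf7a's: {1e2cc60, 356e051, 4841d58, 6044f9c, 9489a0a, a9f977a, c30b780} — 7 commits.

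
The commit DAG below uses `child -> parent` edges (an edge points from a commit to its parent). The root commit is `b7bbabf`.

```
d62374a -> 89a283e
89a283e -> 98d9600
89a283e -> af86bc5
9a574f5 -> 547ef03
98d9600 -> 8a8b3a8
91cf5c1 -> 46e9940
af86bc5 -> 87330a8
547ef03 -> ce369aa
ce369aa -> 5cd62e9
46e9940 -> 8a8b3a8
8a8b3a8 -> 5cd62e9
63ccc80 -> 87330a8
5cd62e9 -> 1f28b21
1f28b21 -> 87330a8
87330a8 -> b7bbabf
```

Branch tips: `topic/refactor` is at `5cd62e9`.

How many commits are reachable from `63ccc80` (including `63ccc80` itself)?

Walking parent pointers from 63ccc80: reachable set = {63ccc80, 87330a8, b7bbabf}.
That is 3 commits.

3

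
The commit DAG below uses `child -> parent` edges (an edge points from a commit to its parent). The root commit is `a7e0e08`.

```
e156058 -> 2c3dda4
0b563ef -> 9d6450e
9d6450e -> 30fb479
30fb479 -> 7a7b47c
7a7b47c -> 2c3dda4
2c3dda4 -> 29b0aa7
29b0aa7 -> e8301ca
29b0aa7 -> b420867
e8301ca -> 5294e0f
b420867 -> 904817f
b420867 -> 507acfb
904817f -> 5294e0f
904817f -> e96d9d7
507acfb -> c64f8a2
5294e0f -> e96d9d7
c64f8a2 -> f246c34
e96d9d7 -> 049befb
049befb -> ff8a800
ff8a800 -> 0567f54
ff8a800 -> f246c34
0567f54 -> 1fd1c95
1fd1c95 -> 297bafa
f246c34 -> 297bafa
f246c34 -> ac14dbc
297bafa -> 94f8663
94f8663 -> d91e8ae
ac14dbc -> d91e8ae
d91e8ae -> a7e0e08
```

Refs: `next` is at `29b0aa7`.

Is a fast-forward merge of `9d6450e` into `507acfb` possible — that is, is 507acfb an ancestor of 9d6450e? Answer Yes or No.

Yes

A fast-forward from 507acfb to 9d6450e is possible iff 507acfb is an ancestor of 9d6450e.
Ancestors of 9d6450e: {049befb, 0567f54, 1fd1c95, 297bafa, 29b0aa7, 2c3dda4, 30fb479, 507acfb, 5294e0f, 7a7b47c, 904817f, 94f8663, 9d6450e, a7e0e08, ac14dbc, b420867, c64f8a2, d91e8ae, e8301ca, e96d9d7, f246c34, ff8a800}.
507acfb is among them, so fast-forward is possible.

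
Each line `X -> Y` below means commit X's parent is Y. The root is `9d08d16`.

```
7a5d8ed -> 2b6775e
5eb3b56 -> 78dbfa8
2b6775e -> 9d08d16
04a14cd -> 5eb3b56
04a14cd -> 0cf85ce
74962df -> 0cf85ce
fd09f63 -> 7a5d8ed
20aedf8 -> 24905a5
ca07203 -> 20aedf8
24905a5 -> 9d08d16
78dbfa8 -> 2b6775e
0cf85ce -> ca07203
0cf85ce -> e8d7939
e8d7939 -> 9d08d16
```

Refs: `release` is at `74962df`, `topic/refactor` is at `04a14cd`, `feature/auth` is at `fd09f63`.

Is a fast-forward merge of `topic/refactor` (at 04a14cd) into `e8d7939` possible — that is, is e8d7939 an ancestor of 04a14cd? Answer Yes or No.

A fast-forward from e8d7939 to 04a14cd is possible iff e8d7939 is an ancestor of 04a14cd.
Ancestors of 04a14cd: {04a14cd, 0cf85ce, 20aedf8, 24905a5, 2b6775e, 5eb3b56, 78dbfa8, 9d08d16, ca07203, e8d7939}.
e8d7939 is among them, so fast-forward is possible.

Yes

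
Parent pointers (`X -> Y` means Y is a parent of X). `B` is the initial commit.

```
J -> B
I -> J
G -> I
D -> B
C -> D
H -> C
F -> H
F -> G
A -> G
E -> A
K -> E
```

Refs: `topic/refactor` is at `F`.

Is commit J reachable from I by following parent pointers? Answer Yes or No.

Yes

Ancestors of I (commits reachable by following parents): {B, I, J}.
J is in that set, so it is an ancestor of I.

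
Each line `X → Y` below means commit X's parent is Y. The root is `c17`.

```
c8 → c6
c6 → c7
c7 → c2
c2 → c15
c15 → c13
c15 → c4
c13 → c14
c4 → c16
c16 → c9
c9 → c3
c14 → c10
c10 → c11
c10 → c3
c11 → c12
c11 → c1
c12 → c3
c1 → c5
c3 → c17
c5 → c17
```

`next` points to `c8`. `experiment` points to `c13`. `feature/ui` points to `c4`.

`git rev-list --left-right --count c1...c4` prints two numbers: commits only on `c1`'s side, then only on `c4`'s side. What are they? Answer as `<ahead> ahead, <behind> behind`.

Reachable from c1: {c1, c17, c5}.
Reachable from c4: {c16, c17, c3, c4, c9}.
Only in c1's history (ahead): {c1, c5} — 2.
Only in c4's history (behind): {c16, c3, c4, c9} — 4.

2 ahead, 4 behind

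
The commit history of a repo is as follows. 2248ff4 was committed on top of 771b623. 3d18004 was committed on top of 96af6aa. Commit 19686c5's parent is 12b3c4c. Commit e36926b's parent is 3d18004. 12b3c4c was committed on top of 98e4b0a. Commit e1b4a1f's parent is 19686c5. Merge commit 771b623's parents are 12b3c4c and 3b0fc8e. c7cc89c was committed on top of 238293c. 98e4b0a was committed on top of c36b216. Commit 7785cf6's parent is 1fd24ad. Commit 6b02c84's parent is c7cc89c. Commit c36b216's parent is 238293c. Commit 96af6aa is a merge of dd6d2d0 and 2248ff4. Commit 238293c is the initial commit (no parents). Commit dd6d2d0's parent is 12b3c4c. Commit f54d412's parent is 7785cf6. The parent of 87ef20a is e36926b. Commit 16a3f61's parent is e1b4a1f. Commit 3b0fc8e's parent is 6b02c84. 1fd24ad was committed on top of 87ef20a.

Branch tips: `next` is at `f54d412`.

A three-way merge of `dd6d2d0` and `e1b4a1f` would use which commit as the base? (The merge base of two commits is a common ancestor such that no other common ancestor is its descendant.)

Ancestors of dd6d2d0: {12b3c4c, 238293c, 98e4b0a, c36b216, dd6d2d0}.
Ancestors of e1b4a1f: {12b3c4c, 19686c5, 238293c, 98e4b0a, c36b216, e1b4a1f}.
Common ancestors: {12b3c4c, 238293c, 98e4b0a, c36b216}.
Among these, 12b3c4c is not an ancestor of any other common ancestor — it is the merge base.

12b3c4c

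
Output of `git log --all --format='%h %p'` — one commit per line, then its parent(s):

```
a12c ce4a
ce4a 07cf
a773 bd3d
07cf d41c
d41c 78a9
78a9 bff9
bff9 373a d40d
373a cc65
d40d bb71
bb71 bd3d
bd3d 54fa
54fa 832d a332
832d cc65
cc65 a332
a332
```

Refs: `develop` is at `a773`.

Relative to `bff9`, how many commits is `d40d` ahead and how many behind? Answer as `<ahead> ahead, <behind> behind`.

Reachable from d40d: {54fa, 832d, a332, bb71, bd3d, cc65, d40d}.
Reachable from bff9: {373a, 54fa, 832d, a332, bb71, bd3d, bff9, cc65, d40d}.
Only in d40d's history (ahead): {} — 0.
Only in bff9's history (behind): {373a, bff9} — 2.

0 ahead, 2 behind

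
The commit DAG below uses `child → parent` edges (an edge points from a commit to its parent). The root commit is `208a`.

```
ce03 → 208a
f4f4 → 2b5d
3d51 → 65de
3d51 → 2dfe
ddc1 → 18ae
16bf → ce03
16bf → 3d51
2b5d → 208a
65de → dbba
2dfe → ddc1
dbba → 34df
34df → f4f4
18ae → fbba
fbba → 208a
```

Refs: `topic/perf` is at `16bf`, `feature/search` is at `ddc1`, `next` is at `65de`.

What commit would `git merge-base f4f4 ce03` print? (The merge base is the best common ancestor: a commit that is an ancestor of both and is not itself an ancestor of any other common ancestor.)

Ancestors of f4f4: {208a, 2b5d, f4f4}.
Ancestors of ce03: {208a, ce03}.
Common ancestors: {208a}.
The only common ancestor is 208a, so it is the merge base.

208a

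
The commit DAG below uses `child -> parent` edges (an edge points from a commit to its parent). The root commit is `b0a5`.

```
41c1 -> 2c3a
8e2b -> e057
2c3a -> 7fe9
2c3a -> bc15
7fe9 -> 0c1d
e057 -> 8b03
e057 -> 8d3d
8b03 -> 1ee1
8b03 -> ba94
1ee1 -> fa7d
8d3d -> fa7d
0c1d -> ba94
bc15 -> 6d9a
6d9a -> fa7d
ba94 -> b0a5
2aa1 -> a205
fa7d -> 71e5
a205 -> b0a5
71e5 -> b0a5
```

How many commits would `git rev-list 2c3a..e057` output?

Reachable from e057: {1ee1, 71e5, 8b03, 8d3d, b0a5, ba94, e057, fa7d}.
Reachable from 2c3a: {0c1d, 2c3a, 6d9a, 71e5, 7fe9, b0a5, ba94, bc15, fa7d}.
In e057's history but not 2c3a's: {1ee1, 8b03, 8d3d, e057} — 4 commits.

4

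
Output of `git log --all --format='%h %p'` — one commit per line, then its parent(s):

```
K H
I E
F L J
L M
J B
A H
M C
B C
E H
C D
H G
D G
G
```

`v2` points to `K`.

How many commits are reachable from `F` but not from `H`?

Reachable from F: {B, C, D, F, G, J, L, M}.
Reachable from H: {G, H}.
In F's history but not H's: {B, C, D, F, J, L, M} — 7 commits.

7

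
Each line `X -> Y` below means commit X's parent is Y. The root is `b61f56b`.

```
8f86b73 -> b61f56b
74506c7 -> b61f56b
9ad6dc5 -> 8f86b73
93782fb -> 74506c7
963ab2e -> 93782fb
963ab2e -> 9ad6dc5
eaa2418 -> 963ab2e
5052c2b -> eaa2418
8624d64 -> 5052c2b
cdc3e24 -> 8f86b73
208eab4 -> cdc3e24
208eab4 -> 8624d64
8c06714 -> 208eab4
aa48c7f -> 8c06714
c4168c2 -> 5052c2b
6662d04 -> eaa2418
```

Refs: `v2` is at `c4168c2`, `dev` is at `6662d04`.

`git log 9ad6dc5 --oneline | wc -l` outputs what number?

Walking parent pointers from 9ad6dc5: reachable set = {8f86b73, 9ad6dc5, b61f56b}.
That is 3 commits.

3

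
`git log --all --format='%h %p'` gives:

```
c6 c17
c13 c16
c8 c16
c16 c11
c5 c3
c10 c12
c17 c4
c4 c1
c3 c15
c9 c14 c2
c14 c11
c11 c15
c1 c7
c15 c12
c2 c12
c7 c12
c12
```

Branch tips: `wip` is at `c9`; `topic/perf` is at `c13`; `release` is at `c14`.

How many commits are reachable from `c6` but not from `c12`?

5

Reachable from c6: {c1, c12, c17, c4, c6, c7}.
Reachable from c12: {c12}.
In c6's history but not c12's: {c1, c17, c4, c6, c7} — 5 commits.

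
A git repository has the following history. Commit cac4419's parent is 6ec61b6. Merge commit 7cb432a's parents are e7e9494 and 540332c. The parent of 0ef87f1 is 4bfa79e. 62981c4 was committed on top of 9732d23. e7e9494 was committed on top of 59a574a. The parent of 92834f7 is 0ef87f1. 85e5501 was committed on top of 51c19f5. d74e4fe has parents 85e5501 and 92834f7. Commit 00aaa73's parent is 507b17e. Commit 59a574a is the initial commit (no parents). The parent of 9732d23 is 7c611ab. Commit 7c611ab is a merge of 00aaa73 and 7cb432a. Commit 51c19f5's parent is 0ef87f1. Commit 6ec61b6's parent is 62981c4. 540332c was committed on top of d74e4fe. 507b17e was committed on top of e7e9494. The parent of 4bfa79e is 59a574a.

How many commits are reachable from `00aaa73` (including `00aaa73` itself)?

4

Walking parent pointers from 00aaa73: reachable set = {00aaa73, 507b17e, 59a574a, e7e9494}.
That is 4 commits.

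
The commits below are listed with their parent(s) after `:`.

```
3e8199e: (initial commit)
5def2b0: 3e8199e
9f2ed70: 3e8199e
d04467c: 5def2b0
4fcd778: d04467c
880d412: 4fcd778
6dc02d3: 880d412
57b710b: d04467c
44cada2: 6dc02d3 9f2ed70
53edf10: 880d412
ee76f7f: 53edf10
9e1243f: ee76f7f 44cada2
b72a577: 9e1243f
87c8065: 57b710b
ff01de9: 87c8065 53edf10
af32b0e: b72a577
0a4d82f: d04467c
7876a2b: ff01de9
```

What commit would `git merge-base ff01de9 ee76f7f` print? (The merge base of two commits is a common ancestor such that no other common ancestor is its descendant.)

53edf10

Ancestors of ff01de9: {3e8199e, 4fcd778, 53edf10, 57b710b, 5def2b0, 87c8065, 880d412, d04467c, ff01de9}.
Ancestors of ee76f7f: {3e8199e, 4fcd778, 53edf10, 5def2b0, 880d412, d04467c, ee76f7f}.
Common ancestors: {3e8199e, 4fcd778, 53edf10, 5def2b0, 880d412, d04467c}.
Among these, 53edf10 is not an ancestor of any other common ancestor — it is the merge base.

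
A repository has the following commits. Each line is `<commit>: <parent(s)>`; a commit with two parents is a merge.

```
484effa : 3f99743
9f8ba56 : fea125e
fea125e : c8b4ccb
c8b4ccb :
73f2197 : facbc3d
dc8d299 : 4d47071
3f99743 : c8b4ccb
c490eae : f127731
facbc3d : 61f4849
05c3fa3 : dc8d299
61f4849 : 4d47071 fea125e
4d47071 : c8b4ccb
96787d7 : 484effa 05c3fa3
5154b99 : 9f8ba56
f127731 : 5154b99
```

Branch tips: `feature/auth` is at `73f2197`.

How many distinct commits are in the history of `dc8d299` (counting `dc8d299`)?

3

Walking parent pointers from dc8d299: reachable set = {4d47071, c8b4ccb, dc8d299}.
That is 3 commits.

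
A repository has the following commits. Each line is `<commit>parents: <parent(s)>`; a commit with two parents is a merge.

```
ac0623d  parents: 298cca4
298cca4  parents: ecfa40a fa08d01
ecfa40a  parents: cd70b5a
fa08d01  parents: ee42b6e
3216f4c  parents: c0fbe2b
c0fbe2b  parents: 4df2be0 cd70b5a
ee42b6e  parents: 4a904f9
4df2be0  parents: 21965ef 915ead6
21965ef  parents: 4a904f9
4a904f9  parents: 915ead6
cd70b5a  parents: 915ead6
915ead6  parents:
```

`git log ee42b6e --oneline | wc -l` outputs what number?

3

Walking parent pointers from ee42b6e: reachable set = {4a904f9, 915ead6, ee42b6e}.
That is 3 commits.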